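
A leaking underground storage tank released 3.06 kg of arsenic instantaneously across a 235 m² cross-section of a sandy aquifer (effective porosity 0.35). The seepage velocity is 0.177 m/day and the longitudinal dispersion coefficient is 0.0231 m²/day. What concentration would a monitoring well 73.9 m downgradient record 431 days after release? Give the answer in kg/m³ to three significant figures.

For an instantaneous plane source, C(x,t) = M/(n_e·A·√(4πDt)) · exp(−(x−vt)²/(4Dt)), with n_e·A the pore (flow) area.
Plume center vt = 0.177 × 431 = 76.287 m, so the well at 73.9 m is 2.387 m upgradient of the peak.
√(4πDt) = 11.19 m, giving peak height M/(n_e·A·√(4πDt)) = 3.06/(0.35 × 235 × 11.19) = 0.003325 kg/m³.
(x−vt)²/(4Dt) = (-2.387)²/(4 × 0.0231 × 431) = 0.1431; exp(−0.1431) = 0.8667.
C = 0.003325 × 0.8667 = 0.00288 kg/m³.

0.00288 kg/m³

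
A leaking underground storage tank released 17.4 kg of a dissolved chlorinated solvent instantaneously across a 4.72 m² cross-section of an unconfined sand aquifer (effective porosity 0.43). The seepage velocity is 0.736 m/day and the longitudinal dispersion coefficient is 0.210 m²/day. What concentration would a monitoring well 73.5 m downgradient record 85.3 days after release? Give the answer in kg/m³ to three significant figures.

For an instantaneous plane source, C(x,t) = M/(n_e·A·√(4πDt)) · exp(−(x−vt)²/(4Dt)), with n_e·A the pore (flow) area.
Plume center vt = 0.736 × 85.3 = 62.7808 m, so the well at 73.5 m is 10.7192 m downgradient of the peak.
√(4πDt) = 15.00 m, giving peak height M/(n_e·A·√(4πDt)) = 17.4/(0.43 × 4.72 × 15.00) = 0.5715 kg/m³.
(x−vt)²/(4Dt) = (10.7192)²/(4 × 0.210 × 85.3) = 1.604; exp(−1.604) = 0.2011.
C = 0.5715 × 0.2011 = 0.115 kg/m³.

0.115 kg/m³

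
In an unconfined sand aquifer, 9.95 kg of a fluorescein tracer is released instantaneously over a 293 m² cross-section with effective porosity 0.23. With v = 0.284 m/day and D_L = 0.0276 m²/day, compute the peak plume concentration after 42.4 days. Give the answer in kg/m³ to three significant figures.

0.0385 kg/m³

The peak of an instantaneous 1D plume sits at x = vt; there the Gaussian factor is 1 and C_max = M/(n_e·A·√(4πDt)), where n_e·A is the pore area the mass is dissolved in.
√(4πDt) = √(4π × 0.0276 × 42.4) = 3.835 m, so C_max = 9.95/(0.23 × 293 × 3.835) = 0.0385 kg/m³.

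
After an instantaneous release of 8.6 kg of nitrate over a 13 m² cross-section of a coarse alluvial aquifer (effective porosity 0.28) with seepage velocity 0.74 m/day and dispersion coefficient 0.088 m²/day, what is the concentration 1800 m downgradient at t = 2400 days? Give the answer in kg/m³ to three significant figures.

For an instantaneous plane source, C(x,t) = M/(n_e·A·√(4πDt)) · exp(−(x−vt)²/(4Dt)), with n_e·A the pore (flow) area.
Plume center vt = 0.74 × 2400 = 1776 m, so the well at 1800 m is 24 m downgradient of the peak.
√(4πDt) = 51.52 m, giving peak height M/(n_e·A·√(4πDt)) = 8.6/(0.28 × 13 × 51.52) = 0.04586 kg/m³.
(x−vt)²/(4Dt) = (24)²/(4 × 0.088 × 2400) = 0.6818; exp(−0.6818) = 0.5057.
C = 0.04586 × 0.5057 = 0.0232 kg/m³.

0.0232 kg/m³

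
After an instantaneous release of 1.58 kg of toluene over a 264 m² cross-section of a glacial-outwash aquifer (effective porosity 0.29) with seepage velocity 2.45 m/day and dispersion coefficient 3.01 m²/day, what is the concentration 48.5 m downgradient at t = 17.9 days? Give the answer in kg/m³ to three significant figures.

For an instantaneous plane source, C(x,t) = M/(n_e·A·√(4πDt)) · exp(−(x−vt)²/(4Dt)), with n_e·A the pore (flow) area.
Plume center vt = 2.45 × 17.9 = 43.855 m, so the well at 48.5 m is 4.645 m downgradient of the peak.
√(4πDt) = 26.02 m, giving peak height M/(n_e·A·√(4πDt)) = 1.58/(0.29 × 264 × 26.02) = 0.0007931 kg/m³.
(x−vt)²/(4Dt) = (4.645)²/(4 × 3.01 × 17.9) = 0.1001; exp(−0.1001) = 0.9047.
C = 0.0007931 × 0.9047 = 0.000718 kg/m³.

0.000718 kg/m³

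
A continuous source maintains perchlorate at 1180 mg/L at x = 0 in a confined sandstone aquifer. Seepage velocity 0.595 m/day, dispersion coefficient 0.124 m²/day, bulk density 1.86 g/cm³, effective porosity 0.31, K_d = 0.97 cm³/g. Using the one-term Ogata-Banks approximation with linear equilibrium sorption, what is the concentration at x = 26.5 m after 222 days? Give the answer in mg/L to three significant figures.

7.12 mg/L

Retardation factor R = 1 + ρ_b·K_d/n = 1 + 1.86 × 0.97/0.31 = 6.820.
Sorption retards both mechanisms: v_R = v/R = 0.08724 m/day, D_R = D/R = 0.01818 m²/day.
v_R·t = 0.08724 × 222 = 19.36728 m; 2√(D_R t) = 4.018 m; argument = (26.5 − 19.36728)/4.018 = 1.775.
C = C₀ × ½·erfc(1.775) = 1180 × 0.006033 = 7.12 mg/L.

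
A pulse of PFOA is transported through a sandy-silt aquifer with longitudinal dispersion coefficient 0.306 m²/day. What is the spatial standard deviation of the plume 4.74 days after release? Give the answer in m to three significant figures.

1.70 m

Dispersive spreading gives a Gaussian with σ² = 2Dt; advection only shifts the center.
σ = √(2 × 0.306 × 4.74) = 1.70 m.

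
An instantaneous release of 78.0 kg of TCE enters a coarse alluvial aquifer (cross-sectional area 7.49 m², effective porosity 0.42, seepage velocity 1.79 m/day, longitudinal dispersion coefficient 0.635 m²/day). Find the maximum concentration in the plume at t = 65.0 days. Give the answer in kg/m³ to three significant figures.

The peak of an instantaneous 1D plume sits at x = vt; there the Gaussian factor is 1 and C_max = M/(n_e·A·√(4πDt)), where n_e·A is the pore area the mass is dissolved in.
√(4πDt) = √(4π × 0.635 × 65.0) = 22.77 m, so C_max = 78.0/(0.42 × 7.49 × 22.77) = 1.09 kg/m³.

1.09 kg/m³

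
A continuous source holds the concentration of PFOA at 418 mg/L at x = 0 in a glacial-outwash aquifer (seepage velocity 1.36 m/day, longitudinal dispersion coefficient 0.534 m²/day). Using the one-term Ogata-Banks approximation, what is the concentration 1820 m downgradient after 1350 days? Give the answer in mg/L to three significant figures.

277 mg/L

For a continuous step input, C/C₀ ≈ ½·erfc((x−vt)/(2√(Dt))).
vt = 1.36 × 1350 = 1836 m and 2√(Dt) = 2√(0.534 × 1350) = 53.70 m.
Argument (x−vt)/(2√(Dt)) = (1820 − 1836)/53.70 = -0.2980; ½·erfc(-0.2980) = 0.6633.
C = 418 × 0.6633 = 277 mg/L.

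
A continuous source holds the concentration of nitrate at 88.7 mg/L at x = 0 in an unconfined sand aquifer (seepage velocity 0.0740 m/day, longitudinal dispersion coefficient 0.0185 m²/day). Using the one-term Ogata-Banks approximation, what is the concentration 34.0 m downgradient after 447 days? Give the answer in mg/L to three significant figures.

For a continuous step input, C/C₀ ≈ ½·erfc((x−vt)/(2√(Dt))).
vt = 0.0740 × 447 = 33.078 m and 2√(Dt) = 2√(0.0185 × 447) = 5.751 m.
Argument (x−vt)/(2√(Dt)) = (34.0 − 33.078)/5.751 = 0.1603; ½·erfc(0.1603) = 0.4103.
C = 88.7 × 0.4103 = 36.4 mg/L.

36.4 mg/L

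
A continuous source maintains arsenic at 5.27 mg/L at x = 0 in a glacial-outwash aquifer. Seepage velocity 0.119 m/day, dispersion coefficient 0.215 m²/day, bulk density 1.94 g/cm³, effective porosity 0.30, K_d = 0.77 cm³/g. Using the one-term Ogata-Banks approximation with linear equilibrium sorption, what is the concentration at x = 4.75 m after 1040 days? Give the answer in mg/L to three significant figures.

5.10 mg/L

Retardation factor R = 1 + ρ_b·K_d/n = 1 + 1.94 × 0.77/0.30 = 5.979.
Sorption retards both mechanisms: v_R = v/R = 0.01990 m/day, D_R = D/R = 0.03596 m²/day.
v_R·t = 0.01990 × 1040 = 20.696 m; 2√(D_R t) = 12.23 m; argument = (4.75 − 20.696)/12.23 = -1.304.
C = C₀ × ½·erfc(-1.304) = 5.27 × 0.9674 = 5.10 mg/L.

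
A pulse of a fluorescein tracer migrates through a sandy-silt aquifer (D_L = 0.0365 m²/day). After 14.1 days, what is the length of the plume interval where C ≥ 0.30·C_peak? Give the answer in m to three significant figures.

3.15 m

The plume is Gaussian with σ = √(2Dt) = √(2 × 0.0365 × 14.1) = 1.015 m.
C/C_peak = exp(−Δx²/(2σ²)) = 0.30 ⇒ Δx = σ·√(−2 ln 0.30) = 1.015 × 1.552 = 1.575 m.
Width = 2Δx = 3.15 m.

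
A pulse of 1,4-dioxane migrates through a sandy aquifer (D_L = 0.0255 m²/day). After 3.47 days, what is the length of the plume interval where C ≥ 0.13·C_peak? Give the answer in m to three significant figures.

The plume is Gaussian with σ = √(2Dt) = √(2 × 0.0255 × 3.47) = 0.4207 m.
C/C_peak = exp(−Δx²/(2σ²)) = 0.13 ⇒ Δx = σ·√(−2 ln 0.13) = 0.4207 × 2.020 = 0.8498 m.
Width = 2Δx = 1.70 m.

1.70 m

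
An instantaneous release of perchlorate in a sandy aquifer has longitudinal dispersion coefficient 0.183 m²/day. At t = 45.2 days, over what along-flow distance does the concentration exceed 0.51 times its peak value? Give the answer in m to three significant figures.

The plume is Gaussian with σ = √(2Dt) = √(2 × 0.183 × 45.2) = 4.067 m.
C/C_peak = exp(−Δx²/(2σ²)) = 0.51 ⇒ Δx = σ·√(−2 ln 0.51) = 4.067 × 1.160 = 4.718 m.
Width = 2Δx = 9.44 m.

9.44 m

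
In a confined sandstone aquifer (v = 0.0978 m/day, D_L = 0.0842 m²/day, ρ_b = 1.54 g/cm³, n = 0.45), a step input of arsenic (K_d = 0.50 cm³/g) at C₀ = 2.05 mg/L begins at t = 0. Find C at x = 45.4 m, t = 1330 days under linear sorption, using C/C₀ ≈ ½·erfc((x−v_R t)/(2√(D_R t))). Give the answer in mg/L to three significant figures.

1.25 mg/L

Retardation factor R = 1 + ρ_b·K_d/n = 1 + 1.54 × 0.50/0.45 = 2.711.
Sorption retards both mechanisms: v_R = v/R = 0.03608 m/day, D_R = D/R = 0.03106 m²/day.
v_R·t = 0.03608 × 1330 = 47.9864 m; 2√(D_R t) = 12.85 m; argument = (45.4 − 47.9864)/12.85 = -0.2013.
C = C₀ × ½·erfc(-0.2013) = 2.05 × 0.6121 = 1.25 mg/L.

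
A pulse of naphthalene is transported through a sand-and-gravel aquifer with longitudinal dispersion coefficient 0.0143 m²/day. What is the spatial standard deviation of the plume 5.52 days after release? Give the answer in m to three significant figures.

0.397 m

Dispersive spreading gives a Gaussian with σ² = 2Dt; advection only shifts the center.
σ = √(2 × 0.0143 × 5.52) = 0.397 m.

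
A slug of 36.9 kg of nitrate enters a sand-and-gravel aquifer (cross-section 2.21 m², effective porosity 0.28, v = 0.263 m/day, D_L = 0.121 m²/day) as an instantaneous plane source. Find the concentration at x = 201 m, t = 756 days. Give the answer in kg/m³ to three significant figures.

For an instantaneous plane source, C(x,t) = M/(n_e·A·√(4πDt)) · exp(−(x−vt)²/(4Dt)), with n_e·A the pore (flow) area.
Plume center vt = 0.263 × 756 = 198.828 m, so the well at 201 m is 2.172 m downgradient of the peak.
√(4πDt) = 33.90 m, giving peak height M/(n_e·A·√(4πDt)) = 36.9/(0.28 × 2.21 × 33.90) = 1.759 kg/m³.
(x−vt)²/(4Dt) = (2.172)²/(4 × 0.121 × 756) = 0.01289; exp(−0.01289) = 0.9872.
C = 1.759 × 0.9872 = 1.74 kg/m³.

1.74 kg/m³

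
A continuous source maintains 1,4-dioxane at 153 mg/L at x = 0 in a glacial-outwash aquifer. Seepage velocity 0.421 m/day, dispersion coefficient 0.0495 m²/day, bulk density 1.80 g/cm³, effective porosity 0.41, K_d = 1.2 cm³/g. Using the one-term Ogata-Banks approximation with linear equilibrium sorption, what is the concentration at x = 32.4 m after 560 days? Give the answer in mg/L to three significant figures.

147 mg/L

Retardation factor R = 1 + ρ_b·K_d/n = 1 + 1.80 × 1.2/0.41 = 6.268.
Sorption retards both mechanisms: v_R = v/R = 0.06717 m/day, D_R = D/R = 0.007897 m²/day.
v_R·t = 0.06717 × 560 = 37.6152 m; 2√(D_R t) = 4.206 m; argument = (32.4 − 37.6152)/4.206 = -1.240.
C = C₀ × ½·erfc(-1.240) = 153 × 0.9603 = 147 mg/L.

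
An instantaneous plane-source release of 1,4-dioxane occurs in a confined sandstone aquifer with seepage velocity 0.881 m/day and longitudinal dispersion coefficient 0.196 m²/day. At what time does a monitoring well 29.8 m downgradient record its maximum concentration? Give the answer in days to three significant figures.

33.6 days

For the 1D instantaneous-source solution, setting ∂C/∂t = 0 at fixed x gives v²t² + 2Dt − x² = 0, so t = (√(D² + v²x²) − D)/v².
√(D² + v²x²) = √(0.196² + 0.881² × 29.8²) = 26.25; v² = 0.776161.
t = (26.25 − 0.196)/0.776161 = 33.6 days (vs. the pure-advection estimate x/v = 33.8 d).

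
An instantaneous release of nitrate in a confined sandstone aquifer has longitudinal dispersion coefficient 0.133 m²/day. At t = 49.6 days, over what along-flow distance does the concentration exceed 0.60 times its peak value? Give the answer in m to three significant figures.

The plume is Gaussian with σ = √(2Dt) = √(2 × 0.133 × 49.6) = 3.632 m.
C/C_peak = exp(−Δx²/(2σ²)) = 0.60 ⇒ Δx = σ·√(−2 ln 0.60) = 3.632 × 1.011 = 3.672 m.
Width = 2Δx = 7.34 m.

7.34 m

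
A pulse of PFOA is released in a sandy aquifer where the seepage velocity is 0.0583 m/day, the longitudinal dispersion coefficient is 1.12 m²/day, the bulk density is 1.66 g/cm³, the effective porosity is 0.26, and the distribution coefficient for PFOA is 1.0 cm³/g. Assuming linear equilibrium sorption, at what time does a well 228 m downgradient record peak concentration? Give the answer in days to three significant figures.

26500 days

Retardation factor R = 1 + ρ_b·K_d/n = 1 + 1.66 × 1.0/0.26 = 7.385.
Sorption retards both mechanisms: v_R = v/R = 0.007894 m/day, D_R = D/R = 0.1517 m²/day.
Peak time from v_R²t² + 2D_R t − x² = 0: t = (√(D_R² + v_R²x²) − D_R)/v_R².
√(D_R² + v_R²x²) = √(0.1517² + 0.007894² × 228²) = 1.806; v_R² = 6.232e-05.
t = (1.806 − 0.1517)/6.232e-05 = 26500 days.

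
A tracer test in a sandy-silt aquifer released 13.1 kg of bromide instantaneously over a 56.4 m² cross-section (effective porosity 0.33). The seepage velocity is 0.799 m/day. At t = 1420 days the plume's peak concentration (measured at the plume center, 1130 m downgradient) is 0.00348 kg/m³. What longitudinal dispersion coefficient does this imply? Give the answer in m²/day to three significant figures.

At the plume center C_max = M/(n_e·A·√(4πDt)), so D = M²/(4πt·(n_e·A·C_max)²).
n_e·A·C_max = 0.33 × 56.4 × 0.00348 = 0.06477 kg/m.
D = 13.1²/(4π × 1420 × 0.06477²) = 2.29 m²/day.

2.29 m²/day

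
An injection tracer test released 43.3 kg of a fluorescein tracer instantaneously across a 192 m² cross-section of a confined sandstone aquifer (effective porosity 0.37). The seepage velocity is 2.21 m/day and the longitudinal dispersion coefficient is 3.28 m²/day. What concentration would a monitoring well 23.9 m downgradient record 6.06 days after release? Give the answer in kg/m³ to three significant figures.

0.00962 kg/m³

For an instantaneous plane source, C(x,t) = M/(n_e·A·√(4πDt)) · exp(−(x−vt)²/(4Dt)), with n_e·A the pore (flow) area.
Plume center vt = 2.21 × 6.06 = 13.3926 m, so the well at 23.9 m is 10.5074 m downgradient of the peak.
√(4πDt) = 15.80 m, giving peak height M/(n_e·A·√(4πDt)) = 43.3/(0.37 × 192 × 15.80) = 0.03858 kg/m³.
(x−vt)²/(4Dt) = (10.5074)²/(4 × 3.28 × 6.06) = 1.389; exp(−1.389) = 0.2493.
C = 0.03858 × 0.2493 = 0.00962 kg/m³.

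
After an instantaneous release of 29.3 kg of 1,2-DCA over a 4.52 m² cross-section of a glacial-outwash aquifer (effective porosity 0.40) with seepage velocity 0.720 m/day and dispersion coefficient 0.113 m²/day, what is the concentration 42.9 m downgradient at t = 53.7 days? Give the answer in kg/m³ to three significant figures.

For an instantaneous plane source, C(x,t) = M/(n_e·A·√(4πDt)) · exp(−(x−vt)²/(4Dt)), with n_e·A the pore (flow) area.
Plume center vt = 0.720 × 53.7 = 38.664 m, so the well at 42.9 m is 4.236 m downgradient of the peak.
√(4πDt) = 8.732 m, giving peak height M/(n_e·A·√(4πDt)) = 29.3/(0.40 × 4.52 × 8.732) = 1.856 kg/m³.
(x−vt)²/(4Dt) = (4.236)²/(4 × 0.113 × 53.7) = 0.7393; exp(−0.7393) = 0.4774.
C = 1.856 × 0.4774 = 0.886 kg/m³.

0.886 kg/m³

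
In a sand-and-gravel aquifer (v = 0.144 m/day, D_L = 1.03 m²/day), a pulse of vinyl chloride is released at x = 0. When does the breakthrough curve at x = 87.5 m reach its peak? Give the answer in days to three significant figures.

560 days

For the 1D instantaneous-source solution, setting ∂C/∂t = 0 at fixed x gives v²t² + 2Dt − x² = 0, so t = (√(D² + v²x²) − D)/v².
√(D² + v²x²) = √(1.03² + 0.144² × 87.5²) = 12.64; v² = 0.020736.
t = (12.64 − 1.03)/0.020736 = 560 days (vs. the pure-advection estimate x/v = 608 d).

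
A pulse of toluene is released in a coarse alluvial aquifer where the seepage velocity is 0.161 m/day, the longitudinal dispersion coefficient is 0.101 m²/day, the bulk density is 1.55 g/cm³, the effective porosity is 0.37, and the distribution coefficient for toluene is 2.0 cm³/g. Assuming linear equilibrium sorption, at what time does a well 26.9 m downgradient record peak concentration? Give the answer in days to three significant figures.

Retardation factor R = 1 + ρ_b·K_d/n = 1 + 1.55 × 2.0/0.37 = 9.378.
Sorption retards both mechanisms: v_R = v/R = 0.01717 m/day, D_R = D/R = 0.01077 m²/day.
Peak time from v_R²t² + 2D_R t − x² = 0: t = (√(D_R² + v_R²x²) − D_R)/v_R².
√(D_R² + v_R²x²) = √(0.01077² + 0.01717² × 26.9²) = 0.4620; v_R² = 0.0002948.
t = (0.4620 − 0.01077)/0.0002948 = 1530 days.

1530 days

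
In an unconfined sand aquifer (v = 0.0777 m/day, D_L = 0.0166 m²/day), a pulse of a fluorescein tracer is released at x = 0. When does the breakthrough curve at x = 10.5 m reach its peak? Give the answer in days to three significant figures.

For the 1D instantaneous-source solution, setting ∂C/∂t = 0 at fixed x gives v²t² + 2Dt − x² = 0, so t = (√(D² + v²x²) − D)/v².
√(D² + v²x²) = √(0.0166² + 0.0777² × 10.5²) = 0.8160; v² = 0.00603729.
t = (0.8160 − 0.0166)/0.00603729 = 132 days (vs. the pure-advection estimate x/v = 135 d).

132 days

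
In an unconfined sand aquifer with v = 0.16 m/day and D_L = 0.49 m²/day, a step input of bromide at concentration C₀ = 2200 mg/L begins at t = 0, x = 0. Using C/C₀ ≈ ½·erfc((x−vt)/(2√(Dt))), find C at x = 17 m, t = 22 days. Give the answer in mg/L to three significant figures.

For a continuous step input, C/C₀ ≈ ½·erfc((x−vt)/(2√(Dt))).
vt = 0.16 × 22 = 3.52 m and 2√(Dt) = 2√(0.49 × 22) = 6.567 m.
Argument (x−vt)/(2√(Dt)) = (17 − 3.52)/6.567 = 2.053; ½·erfc(2.053) = 0.001846.
C = 2200 × 0.001846 = 4.06 mg/L.

4.06 mg/L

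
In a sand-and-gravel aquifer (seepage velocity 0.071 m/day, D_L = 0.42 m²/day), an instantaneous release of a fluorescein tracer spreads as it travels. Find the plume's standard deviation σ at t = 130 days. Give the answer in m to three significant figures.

Dispersive spreading gives a Gaussian with σ² = 2Dt; advection only shifts the center.
σ = √(2 × 0.42 × 130) = 10.4 m.

10.4 m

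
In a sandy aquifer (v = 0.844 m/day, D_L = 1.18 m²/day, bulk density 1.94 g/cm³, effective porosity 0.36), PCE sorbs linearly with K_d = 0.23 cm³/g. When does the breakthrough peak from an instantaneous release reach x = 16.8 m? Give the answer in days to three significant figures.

Retardation factor R = 1 + ρ_b·K_d/n = 1 + 1.94 × 0.23/0.36 = 2.239.
Sorption retards both mechanisms: v_R = v/R = 0.3770 m/day, D_R = D/R = 0.5270 m²/day.
Peak time from v_R²t² + 2D_R t − x² = 0: t = (√(D_R² + v_R²x²) − D_R)/v_R².
√(D_R² + v_R²x²) = √(0.5270² + 0.3770² × 16.8²) = 6.355; v_R² = 0.1421.
t = (6.355 − 0.5270)/0.1421 = 41.0 days.

41.0 days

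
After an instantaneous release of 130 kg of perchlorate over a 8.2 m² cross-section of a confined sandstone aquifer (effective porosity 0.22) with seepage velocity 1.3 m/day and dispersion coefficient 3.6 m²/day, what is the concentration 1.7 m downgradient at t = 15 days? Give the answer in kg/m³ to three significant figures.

For an instantaneous plane source, C(x,t) = M/(n_e·A·√(4πDt)) · exp(−(x−vt)²/(4Dt)), with n_e·A the pore (flow) area.
Plume center vt = 1.3 × 15 = 19.5 m, so the well at 1.7 m is 17.8 m upgradient of the peak.
√(4πDt) = 26.05 m, giving peak height M/(n_e·A·√(4πDt)) = 130/(0.22 × 8.2 × 26.05) = 2.766 kg/m³.
(x−vt)²/(4Dt) = (-17.8)²/(4 × 3.6 × 15) = 1.467; exp(−1.467) = 0.2306.
C = 2.766 × 0.2306 = 0.638 kg/m³.

0.638 kg/m³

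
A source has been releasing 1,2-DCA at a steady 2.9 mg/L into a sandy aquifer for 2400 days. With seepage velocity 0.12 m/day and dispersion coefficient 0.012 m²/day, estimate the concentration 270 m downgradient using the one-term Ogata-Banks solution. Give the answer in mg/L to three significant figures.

2.87 mg/L

For a continuous step input, C/C₀ ≈ ½·erfc((x−vt)/(2√(Dt))).
vt = 0.12 × 2400 = 288 m and 2√(Dt) = 2√(0.012 × 2400) = 10.73 m.
Argument (x−vt)/(2√(Dt)) = (270 − 288)/10.73 = -1.678; ½·erfc(-1.678) = 0.9912.
C = 2.9 × 0.9912 = 2.87 mg/L.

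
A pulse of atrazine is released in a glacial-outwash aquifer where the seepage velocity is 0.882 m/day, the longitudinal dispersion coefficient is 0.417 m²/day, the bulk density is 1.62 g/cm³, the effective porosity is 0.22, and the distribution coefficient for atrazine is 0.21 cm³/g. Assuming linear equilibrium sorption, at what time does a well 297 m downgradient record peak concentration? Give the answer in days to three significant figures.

856 days

Retardation factor R = 1 + ρ_b·K_d/n = 1 + 1.62 × 0.21/0.22 = 2.546.
Sorption retards both mechanisms: v_R = v/R = 0.3464 m/day, D_R = D/R = 0.1638 m²/day.
Peak time from v_R²t² + 2D_R t − x² = 0: t = (√(D_R² + v_R²x²) − D_R)/v_R².
√(D_R² + v_R²x²) = √(0.1638² + 0.3464² × 297²) = 102.9; v_R² = 0.1200.
t = (102.9 − 0.1638)/0.1200 = 856 days.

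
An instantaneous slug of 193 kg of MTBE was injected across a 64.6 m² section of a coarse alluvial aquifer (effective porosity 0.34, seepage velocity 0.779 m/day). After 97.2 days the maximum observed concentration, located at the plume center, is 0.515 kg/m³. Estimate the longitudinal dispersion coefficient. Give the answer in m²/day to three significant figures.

0.238 m²/day

At the plume center C_max = M/(n_e·A·√(4πDt)), so D = M²/(4πt·(n_e·A·C_max)²).
n_e·A·C_max = 0.34 × 64.6 × 0.515 = 11.31 kg/m.
D = 193²/(4π × 97.2 × 11.31²) = 0.238 m²/day.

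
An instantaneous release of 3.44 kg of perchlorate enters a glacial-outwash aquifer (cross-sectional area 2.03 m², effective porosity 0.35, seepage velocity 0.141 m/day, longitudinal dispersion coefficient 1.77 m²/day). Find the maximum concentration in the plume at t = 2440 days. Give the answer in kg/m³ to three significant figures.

0.0208 kg/m³

The peak of an instantaneous 1D plume sits at x = vt; there the Gaussian factor is 1 and C_max = M/(n_e·A·√(4πDt)), where n_e·A is the pore area the mass is dissolved in.
√(4πDt) = √(4π × 1.77 × 2440) = 233.0 m, so C_max = 3.44/(0.35 × 2.03 × 233.0) = 0.0208 kg/m³.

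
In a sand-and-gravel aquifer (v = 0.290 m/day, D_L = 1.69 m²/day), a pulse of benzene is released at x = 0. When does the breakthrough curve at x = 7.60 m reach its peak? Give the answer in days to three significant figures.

12.9 days

For the 1D instantaneous-source solution, setting ∂C/∂t = 0 at fixed x gives v²t² + 2Dt − x² = 0, so t = (√(D² + v²x²) − D)/v².
√(D² + v²x²) = √(1.69² + 0.290² × 7.60²) = 2.777; v² = 0.0841.
t = (2.777 − 1.69)/0.0841 = 12.9 days (vs. the pure-advection estimate x/v = 26.2 d).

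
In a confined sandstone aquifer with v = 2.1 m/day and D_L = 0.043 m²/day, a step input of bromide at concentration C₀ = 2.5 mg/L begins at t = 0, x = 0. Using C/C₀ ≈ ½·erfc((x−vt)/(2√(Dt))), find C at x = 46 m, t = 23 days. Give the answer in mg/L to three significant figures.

For a continuous step input, C/C₀ ≈ ½·erfc((x−vt)/(2√(Dt))).
vt = 2.1 × 23 = 48.3 m and 2√(Dt) = 2√(0.043 × 23) = 1.989 m.
Argument (x−vt)/(2√(Dt)) = (46 − 48.3)/1.989 = -1.156; ½·erfc(-1.156) = 0.9490.
C = 2.5 × 0.9490 = 2.37 mg/L.

2.37 mg/L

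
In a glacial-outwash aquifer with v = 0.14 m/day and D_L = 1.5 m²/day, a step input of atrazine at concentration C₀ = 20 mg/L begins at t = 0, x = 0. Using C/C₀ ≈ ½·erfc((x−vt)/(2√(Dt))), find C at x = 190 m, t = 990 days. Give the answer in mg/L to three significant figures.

3.46 mg/L

For a continuous step input, C/C₀ ≈ ½·erfc((x−vt)/(2√(Dt))).
vt = 0.14 × 990 = 138.6 m and 2√(Dt) = 2√(1.5 × 990) = 77.07 m.
Argument (x−vt)/(2√(Dt)) = (190 − 138.6)/77.07 = 0.6669; ½·erfc(0.6669) = 0.1728.
C = 20 × 0.1728 = 3.46 mg/L.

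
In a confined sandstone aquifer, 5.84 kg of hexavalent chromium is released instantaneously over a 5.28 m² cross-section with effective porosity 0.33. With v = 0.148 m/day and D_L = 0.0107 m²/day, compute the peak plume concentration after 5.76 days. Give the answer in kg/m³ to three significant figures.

The peak of an instantaneous 1D plume sits at x = vt; there the Gaussian factor is 1 and C_max = M/(n_e·A·√(4πDt)), where n_e·A is the pore area the mass is dissolved in.
√(4πDt) = √(4π × 0.0107 × 5.76) = 0.8801 m, so C_max = 5.84/(0.33 × 5.28 × 0.8801) = 3.81 kg/m³.

3.81 kg/m³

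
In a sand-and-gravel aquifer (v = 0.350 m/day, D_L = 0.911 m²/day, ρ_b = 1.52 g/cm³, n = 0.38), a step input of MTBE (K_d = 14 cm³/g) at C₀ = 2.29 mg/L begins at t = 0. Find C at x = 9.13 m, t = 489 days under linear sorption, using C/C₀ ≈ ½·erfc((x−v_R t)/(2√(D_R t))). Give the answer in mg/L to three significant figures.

Retardation factor R = 1 + ρ_b·K_d/n = 1 + 1.52 × 14/0.38 = 57.00.
Sorption retards both mechanisms: v_R = v/R = 0.006140 m/day, D_R = D/R = 0.01598 m²/day.
v_R·t = 0.006140 × 489 = 3.00246 m; 2√(D_R t) = 5.591 m; argument = (9.13 − 3.00246)/5.591 = 1.096.
C = C₀ × ½·erfc(1.096) = 2.29 × 0.06057 = 0.139 mg/L.

0.139 mg/L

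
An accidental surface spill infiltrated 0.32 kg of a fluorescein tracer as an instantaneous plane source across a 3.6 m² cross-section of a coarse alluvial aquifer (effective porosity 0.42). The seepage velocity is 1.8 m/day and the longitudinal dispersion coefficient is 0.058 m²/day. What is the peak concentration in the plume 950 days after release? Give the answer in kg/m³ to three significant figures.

The peak of an instantaneous 1D plume sits at x = vt; there the Gaussian factor is 1 and C_max = M/(n_e·A·√(4πDt)), where n_e·A is the pore area the mass is dissolved in.
√(4πDt) = √(4π × 0.058 × 950) = 26.31 m, so C_max = 0.32/(0.42 × 3.6 × 26.31) = 0.00804 kg/m³.

0.00804 kg/m³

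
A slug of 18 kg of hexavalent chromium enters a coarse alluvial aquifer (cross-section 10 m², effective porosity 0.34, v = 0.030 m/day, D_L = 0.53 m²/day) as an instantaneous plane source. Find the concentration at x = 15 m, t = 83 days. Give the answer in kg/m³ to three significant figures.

For an instantaneous plane source, C(x,t) = M/(n_e·A·√(4πDt)) · exp(−(x−vt)²/(4Dt)), with n_e·A the pore (flow) area.
Plume center vt = 0.030 × 83 = 2.49 m, so the well at 15 m is 12.51 m downgradient of the peak.
√(4πDt) = 23.51 m, giving peak height M/(n_e·A·√(4πDt)) = 18/(0.34 × 10 × 23.51) = 0.2252 kg/m³.
(x−vt)²/(4Dt) = (12.51)²/(4 × 0.53 × 83) = 0.8894; exp(−0.8894) = 0.4109.
C = 0.2252 × 0.4109 = 0.0925 kg/m³.

0.0925 kg/m³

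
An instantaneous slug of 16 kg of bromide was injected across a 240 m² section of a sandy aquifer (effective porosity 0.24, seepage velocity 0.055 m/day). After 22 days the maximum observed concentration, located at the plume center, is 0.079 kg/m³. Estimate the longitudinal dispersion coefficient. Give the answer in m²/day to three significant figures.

0.0447 m²/day

At the plume center C_max = M/(n_e·A·√(4πDt)), so D = M²/(4πt·(n_e·A·C_max)²).
n_e·A·C_max = 0.24 × 240 × 0.079 = 4.550 kg/m.
D = 16²/(4π × 22 × 4.550²) = 0.0447 m²/day.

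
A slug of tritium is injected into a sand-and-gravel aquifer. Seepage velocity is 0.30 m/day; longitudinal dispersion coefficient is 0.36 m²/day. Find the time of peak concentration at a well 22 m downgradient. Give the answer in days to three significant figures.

69.4 days

For the 1D instantaneous-source solution, setting ∂C/∂t = 0 at fixed x gives v²t² + 2Dt − x² = 0, so t = (√(D² + v²x²) − D)/v².
√(D² + v²x²) = √(0.36² + 0.30² × 22²) = 6.610; v² = 0.09.
t = (6.610 − 0.36)/0.09 = 69.4 days (vs. the pure-advection estimate x/v = 73.3 d).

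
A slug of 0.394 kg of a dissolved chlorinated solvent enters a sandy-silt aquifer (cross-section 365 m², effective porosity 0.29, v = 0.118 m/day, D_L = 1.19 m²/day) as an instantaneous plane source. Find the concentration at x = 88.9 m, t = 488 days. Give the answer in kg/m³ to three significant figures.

2.86e-05 kg/m³

For an instantaneous plane source, C(x,t) = M/(n_e·A·√(4πDt)) · exp(−(x−vt)²/(4Dt)), with n_e·A the pore (flow) area.
Plume center vt = 0.118 × 488 = 57.584 m, so the well at 88.9 m is 31.316 m downgradient of the peak.
√(4πDt) = 85.43 m, giving peak height M/(n_e·A·√(4πDt)) = 0.394/(0.29 × 365 × 85.43) = 4.357e-05 kg/m³.
(x−vt)²/(4Dt) = (31.316)²/(4 × 1.19 × 488) = 0.4222; exp(−0.4222) = 0.6556.
C = 4.357e-05 × 0.6556 = 2.86e-05 kg/m³.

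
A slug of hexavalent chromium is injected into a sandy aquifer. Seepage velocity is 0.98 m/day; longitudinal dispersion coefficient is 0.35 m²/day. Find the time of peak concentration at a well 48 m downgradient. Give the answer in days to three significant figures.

48.6 days

For the 1D instantaneous-source solution, setting ∂C/∂t = 0 at fixed x gives v²t² + 2Dt − x² = 0, so t = (√(D² + v²x²) − D)/v².
√(D² + v²x²) = √(0.35² + 0.98² × 48²) = 47.04; v² = 0.9604.
t = (47.04 − 0.35)/0.9604 = 48.6 days (vs. the pure-advection estimate x/v = 49.0 d).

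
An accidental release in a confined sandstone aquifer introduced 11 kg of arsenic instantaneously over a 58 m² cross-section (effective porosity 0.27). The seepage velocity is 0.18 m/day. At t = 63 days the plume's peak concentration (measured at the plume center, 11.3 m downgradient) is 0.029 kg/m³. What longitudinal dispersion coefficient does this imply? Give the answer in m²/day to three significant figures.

0.741 m²/day

At the plume center C_max = M/(n_e·A·√(4πDt)), so D = M²/(4πt·(n_e·A·C_max)²).
n_e·A·C_max = 0.27 × 58 × 0.029 = 0.4541 kg/m.
D = 11²/(4π × 63 × 0.4541²) = 0.741 m²/day.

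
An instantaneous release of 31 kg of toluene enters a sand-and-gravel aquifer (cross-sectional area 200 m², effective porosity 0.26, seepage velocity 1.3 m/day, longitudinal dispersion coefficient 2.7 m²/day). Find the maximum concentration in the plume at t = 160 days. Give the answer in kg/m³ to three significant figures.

0.00809 kg/m³

The peak of an instantaneous 1D plume sits at x = vt; there the Gaussian factor is 1 and C_max = M/(n_e·A·√(4πDt)), where n_e·A is the pore area the mass is dissolved in.
√(4πDt) = √(4π × 2.7 × 160) = 73.68 m, so C_max = 31/(0.26 × 200 × 73.68) = 0.00809 kg/m³.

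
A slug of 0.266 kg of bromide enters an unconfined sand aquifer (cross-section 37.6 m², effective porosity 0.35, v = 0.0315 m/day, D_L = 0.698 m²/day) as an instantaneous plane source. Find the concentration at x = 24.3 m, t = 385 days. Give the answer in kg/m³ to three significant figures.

0.000303 kg/m³

For an instantaneous plane source, C(x,t) = M/(n_e·A·√(4πDt)) · exp(−(x−vt)²/(4Dt)), with n_e·A the pore (flow) area.
Plume center vt = 0.0315 × 385 = 12.1275 m, so the well at 24.3 m is 12.1725 m downgradient of the peak.
√(4πDt) = 58.11 m, giving peak height M/(n_e·A·√(4πDt)) = 0.266/(0.35 × 37.6 × 58.11) = 0.0003478 kg/m³.
(x−vt)²/(4Dt) = (12.1725)²/(4 × 0.698 × 385) = 0.1378; exp(−0.1378) = 0.8713.
C = 0.0003478 × 0.8713 = 0.000303 kg/m³.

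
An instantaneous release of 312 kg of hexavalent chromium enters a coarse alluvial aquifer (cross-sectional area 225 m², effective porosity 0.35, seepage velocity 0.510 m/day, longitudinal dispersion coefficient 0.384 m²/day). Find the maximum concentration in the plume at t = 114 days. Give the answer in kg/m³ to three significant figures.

0.169 kg/m³

The peak of an instantaneous 1D plume sits at x = vt; there the Gaussian factor is 1 and C_max = M/(n_e·A·√(4πDt)), where n_e·A is the pore area the mass is dissolved in.
√(4πDt) = √(4π × 0.384 × 114) = 23.45 m, so C_max = 312/(0.35 × 225 × 23.45) = 0.169 kg/m³.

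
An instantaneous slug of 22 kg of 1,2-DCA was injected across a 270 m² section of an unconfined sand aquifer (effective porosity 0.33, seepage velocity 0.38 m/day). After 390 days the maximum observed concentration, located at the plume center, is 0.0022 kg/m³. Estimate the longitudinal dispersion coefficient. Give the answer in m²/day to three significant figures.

2.57 m²/day

At the plume center C_max = M/(n_e·A·√(4πDt)), so D = M²/(4πt·(n_e·A·C_max)²).
n_e·A·C_max = 0.33 × 270 × 0.0022 = 0.1960 kg/m.
D = 22²/(4π × 390 × 0.1960²) = 2.57 m²/day.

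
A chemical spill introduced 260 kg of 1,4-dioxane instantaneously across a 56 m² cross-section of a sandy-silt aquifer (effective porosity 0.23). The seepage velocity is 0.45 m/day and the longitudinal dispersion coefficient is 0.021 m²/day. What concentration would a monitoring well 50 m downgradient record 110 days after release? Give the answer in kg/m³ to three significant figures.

For an instantaneous plane source, C(x,t) = M/(n_e·A·√(4πDt)) · exp(−(x−vt)²/(4Dt)), with n_e·A the pore (flow) area.
Plume center vt = 0.45 × 110 = 49.5 m, so the well at 50 m is 0.5 m downgradient of the peak.
√(4πDt) = 5.388 m, giving peak height M/(n_e·A·√(4πDt)) = 260/(0.23 × 56 × 5.388) = 3.747 kg/m³.
(x−vt)²/(4Dt) = (0.5)²/(4 × 0.021 × 110) = 0.02706; exp(−0.02706) = 0.9733.
C = 3.747 × 0.9733 = 3.65 kg/m³.

3.65 kg/m³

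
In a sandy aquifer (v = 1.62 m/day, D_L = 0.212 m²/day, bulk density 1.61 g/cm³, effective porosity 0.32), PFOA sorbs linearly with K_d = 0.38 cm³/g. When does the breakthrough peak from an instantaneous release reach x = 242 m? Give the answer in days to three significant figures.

435 days

Retardation factor R = 1 + ρ_b·K_d/n = 1 + 1.61 × 0.38/0.32 = 2.912.
Sorption retards both mechanisms: v_R = v/R = 0.5563 m/day, D_R = D/R = 0.07280 m²/day.
Peak time from v_R²t² + 2D_R t − x² = 0: t = (√(D_R² + v_R²x²) − D_R)/v_R².
√(D_R² + v_R²x²) = √(0.07280² + 0.5563² × 242²) = 134.6; v_R² = 0.3095.
t = (134.6 − 0.07280)/0.3095 = 435 days.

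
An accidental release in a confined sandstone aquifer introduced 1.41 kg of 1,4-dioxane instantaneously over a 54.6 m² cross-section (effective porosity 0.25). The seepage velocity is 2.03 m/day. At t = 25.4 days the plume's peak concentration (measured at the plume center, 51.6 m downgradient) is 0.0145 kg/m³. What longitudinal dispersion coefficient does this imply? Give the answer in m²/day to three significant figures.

0.159 m²/day

At the plume center C_max = M/(n_e·A·√(4πDt)), so D = M²/(4πt·(n_e·A·C_max)²).
n_e·A·C_max = 0.25 × 54.6 × 0.0145 = 0.1979 kg/m.
D = 1.41²/(4π × 25.4 × 0.1979²) = 0.159 m²/day.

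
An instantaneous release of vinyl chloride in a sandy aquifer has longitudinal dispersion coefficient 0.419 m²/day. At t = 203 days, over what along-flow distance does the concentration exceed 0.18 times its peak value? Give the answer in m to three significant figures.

48.3 m

The plume is Gaussian with σ = √(2Dt) = √(2 × 0.419 × 203) = 13.04 m.
C/C_peak = exp(−Δx²/(2σ²)) = 0.18 ⇒ Δx = σ·√(−2 ln 0.18) = 13.04 × 1.852 = 24.15 m.
Width = 2Δx = 48.3 m.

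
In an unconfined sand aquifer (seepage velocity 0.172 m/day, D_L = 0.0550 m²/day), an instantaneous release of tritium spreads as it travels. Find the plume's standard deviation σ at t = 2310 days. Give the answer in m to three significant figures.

Dispersive spreading gives a Gaussian with σ² = 2Dt; advection only shifts the center.
σ = √(2 × 0.0550 × 2310) = 15.9 m.

15.9 m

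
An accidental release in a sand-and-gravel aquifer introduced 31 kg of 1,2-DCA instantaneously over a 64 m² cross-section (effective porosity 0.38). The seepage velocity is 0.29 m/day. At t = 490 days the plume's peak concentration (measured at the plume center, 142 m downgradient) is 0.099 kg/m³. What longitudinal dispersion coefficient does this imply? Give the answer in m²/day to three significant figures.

At the plume center C_max = M/(n_e·A·√(4πDt)), so D = M²/(4πt·(n_e·A·C_max)²).
n_e·A·C_max = 0.38 × 64 × 0.099 = 2.408 kg/m.
D = 31²/(4π × 490 × 2.408²) = 0.0269 m²/day.

0.0269 m²/day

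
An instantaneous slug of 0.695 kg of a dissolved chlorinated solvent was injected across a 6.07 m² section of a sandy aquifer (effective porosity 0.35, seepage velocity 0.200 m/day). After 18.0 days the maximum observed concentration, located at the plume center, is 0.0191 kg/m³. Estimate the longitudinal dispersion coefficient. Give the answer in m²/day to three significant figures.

At the plume center C_max = M/(n_e·A·√(4πDt)), so D = M²/(4πt·(n_e·A·C_max)²).
n_e·A·C_max = 0.35 × 6.07 × 0.0191 = 0.04058 kg/m.
D = 0.695²/(4π × 18.0 × 0.04058²) = 1.30 m²/day.

1.30 m²/day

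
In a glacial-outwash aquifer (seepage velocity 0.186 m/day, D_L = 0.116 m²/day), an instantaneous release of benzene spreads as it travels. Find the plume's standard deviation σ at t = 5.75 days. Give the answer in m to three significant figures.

Dispersive spreading gives a Gaussian with σ² = 2Dt; advection only shifts the center.
σ = √(2 × 0.116 × 5.75) = 1.15 m.

1.15 m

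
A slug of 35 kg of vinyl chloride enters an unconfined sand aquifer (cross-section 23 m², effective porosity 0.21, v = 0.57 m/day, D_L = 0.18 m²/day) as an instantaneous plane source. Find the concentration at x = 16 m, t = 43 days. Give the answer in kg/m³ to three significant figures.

0.0708 kg/m³

For an instantaneous plane source, C(x,t) = M/(n_e·A·√(4πDt)) · exp(−(x−vt)²/(4Dt)), with n_e·A the pore (flow) area.
Plume center vt = 0.57 × 43 = 24.51 m, so the well at 16 m is 8.51 m upgradient of the peak.
√(4πDt) = 9.862 m, giving peak height M/(n_e·A·√(4πDt)) = 35/(0.21 × 23 × 9.862) = 0.7348 kg/m³.
(x−vt)²/(4Dt) = (-8.51)²/(4 × 0.18 × 43) = 2.339; exp(−2.339) = 0.09642.
C = 0.7348 × 0.09642 = 0.0708 kg/m³.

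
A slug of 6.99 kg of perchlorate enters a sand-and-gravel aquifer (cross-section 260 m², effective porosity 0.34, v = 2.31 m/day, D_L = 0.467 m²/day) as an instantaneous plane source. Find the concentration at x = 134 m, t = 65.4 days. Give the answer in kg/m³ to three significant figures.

For an instantaneous plane source, C(x,t) = M/(n_e·A·√(4πDt)) · exp(−(x−vt)²/(4Dt)), with n_e·A the pore (flow) area.
Plume center vt = 2.31 × 65.4 = 151.074 m, so the well at 134 m is 17.074 m upgradient of the peak.
√(4πDt) = 19.59 m, giving peak height M/(n_e·A·√(4πDt)) = 6.99/(0.34 × 260 × 19.59) = 0.004036 kg/m³.
(x−vt)²/(4Dt) = (-17.074)²/(4 × 0.467 × 65.4) = 2.386; exp(−2.386) = 0.09200.
C = 0.004036 × 0.09200 = 0.000371 kg/m³.

0.000371 kg/m³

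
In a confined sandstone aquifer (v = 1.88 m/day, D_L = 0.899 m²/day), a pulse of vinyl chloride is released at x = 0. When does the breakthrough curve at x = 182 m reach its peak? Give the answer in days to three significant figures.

96.6 days

For the 1D instantaneous-source solution, setting ∂C/∂t = 0 at fixed x gives v²t² + 2Dt − x² = 0, so t = (√(D² + v²x²) − D)/v².
√(D² + v²x²) = √(0.899² + 1.88² × 182²) = 342.2; v² = 3.5344.
t = (342.2 − 0.899)/3.5344 = 96.6 days (vs. the pure-advection estimate x/v = 96.8 d).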